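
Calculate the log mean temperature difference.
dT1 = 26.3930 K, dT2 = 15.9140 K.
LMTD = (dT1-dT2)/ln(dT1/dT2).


dT1/dT2 = 1.6585
ln(dT1/dT2) = 0.5059
LMTD = 10.4790 / 0.5059 = 20.7136 K

20.7136 K


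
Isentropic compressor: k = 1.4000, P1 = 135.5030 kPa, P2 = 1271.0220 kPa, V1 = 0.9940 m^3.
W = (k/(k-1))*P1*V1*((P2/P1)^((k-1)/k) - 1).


(k-1)/k = 0.2857
(P2/P1)^exp = 1.8957
W = 3.5000 * 135.5030 * 0.9940 * (1.8957 - 1) = 422.2525 kJ

422.2525 kJ


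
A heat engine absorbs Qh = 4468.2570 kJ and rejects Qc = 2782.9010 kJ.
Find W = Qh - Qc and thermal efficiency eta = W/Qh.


W = 4468.2570 - 2782.9010 = 1685.3560 kJ
eta = 1685.3560 / 4468.2570 = 0.3772 = 37.7184%

W = 1685.3560 kJ, eta = 37.7184%


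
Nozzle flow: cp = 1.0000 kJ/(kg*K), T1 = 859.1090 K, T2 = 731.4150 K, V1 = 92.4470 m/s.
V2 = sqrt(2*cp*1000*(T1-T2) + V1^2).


dT = 127.6940 K
2*cp*1000*dT = 255388.0000
V1^2 = 8546.4478
V2 = sqrt(263934.4478) = 513.7455 m/s

513.7455 m/s


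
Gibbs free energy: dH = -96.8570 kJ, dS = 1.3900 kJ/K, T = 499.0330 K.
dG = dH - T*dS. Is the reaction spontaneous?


T*dS = 499.0330 * 1.3900 = 693.6559 kJ
dG = -96.8570 - 693.6559 = -790.5129 kJ (spontaneous)

dG = -790.5129 kJ, spontaneous


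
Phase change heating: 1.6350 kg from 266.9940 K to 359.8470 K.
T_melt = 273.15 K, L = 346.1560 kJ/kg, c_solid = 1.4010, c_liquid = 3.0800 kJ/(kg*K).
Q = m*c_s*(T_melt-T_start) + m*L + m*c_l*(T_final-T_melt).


Q1 (sensible, solid) = 1.6350 * 1.4010 * 6.1560 = 14.1011 kJ
Q2 (latent) = 1.6350 * 346.1560 = 565.9651 kJ
Q3 (sensible, liquid) = 1.6350 * 3.0800 * 86.6970 = 436.5888 kJ
Q_total = 1016.6550 kJ

1016.6550 kJ


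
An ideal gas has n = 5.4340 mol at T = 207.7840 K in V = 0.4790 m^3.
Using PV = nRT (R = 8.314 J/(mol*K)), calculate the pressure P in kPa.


P = nRT/V = 5.4340 * 8.314 * 207.7840 / 0.4790
= 9387.3229 / 0.4790 = 19597.7514 Pa = 19.5978 kPa

19.5978 kPa


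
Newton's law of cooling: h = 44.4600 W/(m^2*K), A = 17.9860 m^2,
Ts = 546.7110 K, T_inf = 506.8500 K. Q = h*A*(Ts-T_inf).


dT = 39.8610 K
Q = 44.4600 * 17.9860 * 39.8610 = 31875.1500 W

31875.1500 W


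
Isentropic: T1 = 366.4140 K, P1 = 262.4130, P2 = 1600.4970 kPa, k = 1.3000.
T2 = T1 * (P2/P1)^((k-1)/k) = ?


(k-1)/k = 0.2308
(P2/P1)^exp = 1.5178
T2 = 366.4140 * 1.5178 = 556.1451 K

556.1451 K


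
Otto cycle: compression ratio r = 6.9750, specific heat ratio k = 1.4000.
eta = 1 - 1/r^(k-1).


r^(k-1) = 2.1748
eta = 1 - 1/2.1748 = 0.5402 = 54.0186%

54.0186%


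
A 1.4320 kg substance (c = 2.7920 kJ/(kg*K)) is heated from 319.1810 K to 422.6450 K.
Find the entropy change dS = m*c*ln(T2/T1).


T2/T1 = 1.3242
ln(T2/T1) = 0.2808
dS = 1.4320 * 2.7920 * 0.2808 = 1.1226 kJ/K

1.1226 kJ/K


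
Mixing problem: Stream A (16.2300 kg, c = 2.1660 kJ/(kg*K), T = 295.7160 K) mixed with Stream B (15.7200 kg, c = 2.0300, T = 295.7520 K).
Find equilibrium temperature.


num = 19833.5730
den = 67.0658
Tf = 295.7331 K

295.7331 K


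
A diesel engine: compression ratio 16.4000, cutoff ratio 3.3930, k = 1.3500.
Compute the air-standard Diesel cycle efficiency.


r^(k-1) = 2.6619
rc^k = 5.2034
eta = 0.5112 = 51.1201%

51.1201%


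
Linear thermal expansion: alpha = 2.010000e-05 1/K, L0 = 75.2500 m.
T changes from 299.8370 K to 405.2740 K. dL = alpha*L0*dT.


dT = 105.4370 K
dL = 2.010000e-05 * 75.2500 * 105.4370 = 0.159476 m
L_final = 75.409476 m

dL = 0.159476 m


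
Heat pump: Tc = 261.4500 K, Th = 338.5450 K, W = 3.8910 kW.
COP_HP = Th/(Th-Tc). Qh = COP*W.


COP = 338.5450 / 77.0950 = 4.3913
Qh = 4.3913 * 3.8910 = 17.0864 kW

COP = 4.3913, Qh = 17.0864 kW


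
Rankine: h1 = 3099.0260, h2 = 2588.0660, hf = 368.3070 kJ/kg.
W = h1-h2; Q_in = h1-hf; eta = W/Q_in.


W = 510.9600 kJ/kg
Q_in = 2730.7190 kJ/kg
eta = 0.1871 = 18.7116%

eta = 18.7116%


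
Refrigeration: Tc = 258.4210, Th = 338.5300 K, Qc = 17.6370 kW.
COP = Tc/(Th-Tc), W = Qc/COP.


COP = 258.4210 / 80.1090 = 3.2259
W = 17.6370 / 3.2259 = 5.4674 kW

COP = 3.2259, W = 5.4674 kW


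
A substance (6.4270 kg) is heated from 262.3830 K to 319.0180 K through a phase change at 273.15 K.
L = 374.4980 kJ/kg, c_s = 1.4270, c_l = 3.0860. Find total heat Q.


Q1 (sensible, solid) = 6.4270 * 1.4270 * 10.7670 = 98.7477 kJ
Q2 (latent) = 6.4270 * 374.4980 = 2406.8986 kJ
Q3 (sensible, liquid) = 6.4270 * 3.0860 * 45.8680 = 909.7332 kJ
Q_total = 3415.3795 kJ

3415.3795 kJ


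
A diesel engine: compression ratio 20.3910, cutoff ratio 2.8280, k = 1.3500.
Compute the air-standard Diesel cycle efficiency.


r^(k-1) = 2.8728
rc^k = 4.0691
eta = 0.5671 = 56.7092%

56.7092%


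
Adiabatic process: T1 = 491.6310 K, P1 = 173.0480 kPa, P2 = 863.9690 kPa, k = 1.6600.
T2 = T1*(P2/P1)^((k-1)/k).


(k-1)/k = 0.3976
(P2/P1)^exp = 1.8952
T2 = 491.6310 * 1.8952 = 931.7280 K

931.7280 K


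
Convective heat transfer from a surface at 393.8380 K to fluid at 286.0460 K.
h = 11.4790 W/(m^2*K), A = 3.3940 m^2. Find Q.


dT = 107.7920 K
Q = 11.4790 * 3.3940 * 107.7920 = 4199.5468 W

4199.5468 W


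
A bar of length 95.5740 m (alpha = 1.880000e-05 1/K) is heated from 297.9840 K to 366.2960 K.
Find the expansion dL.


dT = 68.3120 K
dL = 1.880000e-05 * 95.5740 * 68.3120 = 0.122742 m
L_final = 95.696742 m

dL = 0.122742 m


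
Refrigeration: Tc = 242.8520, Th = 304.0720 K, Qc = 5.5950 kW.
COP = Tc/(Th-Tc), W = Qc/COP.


COP = 242.8520 / 61.2200 = 3.9669
W = 5.5950 / 3.9669 = 1.4104 kW

COP = 3.9669, W = 1.4104 kW


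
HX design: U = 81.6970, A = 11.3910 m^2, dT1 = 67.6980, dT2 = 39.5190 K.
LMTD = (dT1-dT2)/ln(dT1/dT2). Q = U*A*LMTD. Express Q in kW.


LMTD = 52.3506 K
Q = 81.6970 * 11.3910 * 52.3506 = 48717.9800 W = 48.7180 kW

48.7180 kW


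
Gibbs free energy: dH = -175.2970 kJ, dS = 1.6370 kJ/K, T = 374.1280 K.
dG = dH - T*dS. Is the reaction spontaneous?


T*dS = 374.1280 * 1.6370 = 612.4475 kJ
dG = -175.2970 - 612.4475 = -787.7445 kJ (spontaneous)

dG = -787.7445 kJ, spontaneous


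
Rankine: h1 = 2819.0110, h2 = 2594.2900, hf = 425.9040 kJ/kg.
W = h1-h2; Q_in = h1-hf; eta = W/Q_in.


W = 224.7210 kJ/kg
Q_in = 2393.1070 kJ/kg
eta = 0.0939 = 9.3903%

eta = 9.3903%


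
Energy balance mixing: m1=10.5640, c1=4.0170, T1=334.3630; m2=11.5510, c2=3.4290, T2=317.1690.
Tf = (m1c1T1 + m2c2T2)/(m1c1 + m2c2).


num = 26751.4405
den = 82.0440
Tf = 326.0622 K

326.0622 K


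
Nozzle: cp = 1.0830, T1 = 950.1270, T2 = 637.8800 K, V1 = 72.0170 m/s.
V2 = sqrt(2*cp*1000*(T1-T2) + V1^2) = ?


dT = 312.2470 K
2*cp*1000*dT = 676327.0020
V1^2 = 5186.4483
V2 = sqrt(681513.4503) = 825.5383 m/s

825.5383 m/s


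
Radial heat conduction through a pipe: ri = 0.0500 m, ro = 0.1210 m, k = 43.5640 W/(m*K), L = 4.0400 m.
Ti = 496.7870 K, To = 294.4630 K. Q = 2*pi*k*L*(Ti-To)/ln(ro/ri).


dT = 202.3240 K
ln(ro/ri) = 0.8838
Q = 2*pi*43.5640*4.0400*202.3240 / 0.8838 = 253161.8957 W

253161.8957 W


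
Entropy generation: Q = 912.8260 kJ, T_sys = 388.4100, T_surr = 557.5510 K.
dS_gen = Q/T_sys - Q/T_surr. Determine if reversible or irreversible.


dS_sys = 912.8260/388.4100 = 2.3502 kJ/K
dS_surr = -912.8260/557.5510 = -1.6372 kJ/K
dS_gen = 2.3502 - 1.6372 = 0.7130 kJ/K (irreversible)

dS_gen = 0.7130 kJ/K, irreversible


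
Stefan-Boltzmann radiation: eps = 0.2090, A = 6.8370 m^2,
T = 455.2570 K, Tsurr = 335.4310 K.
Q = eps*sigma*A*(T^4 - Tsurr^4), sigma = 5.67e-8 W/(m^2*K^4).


T^4 = 4.2956e+10
Tsurr^4 = 1.2659e+10
Q = 0.2090 * 5.67e-8 * 6.8370 * 3.0297e+10 = 2454.6681 W

2454.6681 W


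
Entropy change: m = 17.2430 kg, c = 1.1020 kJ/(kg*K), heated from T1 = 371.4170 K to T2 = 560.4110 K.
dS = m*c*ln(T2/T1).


T2/T1 = 1.5088
ln(T2/T1) = 0.4113
dS = 17.2430 * 1.1020 * 0.4113 = 7.8163 kJ/K

7.8163 kJ/K


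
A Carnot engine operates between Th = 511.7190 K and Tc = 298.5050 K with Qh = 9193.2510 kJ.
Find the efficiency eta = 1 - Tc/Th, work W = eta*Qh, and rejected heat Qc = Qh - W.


eta = 1 - 298.5050/511.7190 = 0.4167
W = 0.4167 * 9193.2510 = 3830.4808 kJ
Qc = 9193.2510 - 3830.4808 = 5362.7702 kJ

eta = 41.6662%, W = 3830.4808 kJ, Qc = 5362.7702 kJ


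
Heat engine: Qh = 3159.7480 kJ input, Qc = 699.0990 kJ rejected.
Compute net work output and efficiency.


W = 3159.7480 - 699.0990 = 2460.6490 kJ
eta = 2460.6490 / 3159.7480 = 0.7787 = 77.8748%

W = 2460.6490 kJ, eta = 77.8748%


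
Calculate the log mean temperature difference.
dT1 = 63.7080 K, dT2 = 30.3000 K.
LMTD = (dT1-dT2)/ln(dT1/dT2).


dT1/dT2 = 2.1026
ln(dT1/dT2) = 0.7432
LMTD = 33.4080 / 0.7432 = 44.9538 K

44.9538 K


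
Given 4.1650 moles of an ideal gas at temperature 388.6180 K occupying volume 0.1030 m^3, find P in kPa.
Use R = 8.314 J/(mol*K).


P = nRT/V = 4.1650 * 8.314 * 388.6180 / 0.1030
= 13456.9903 / 0.1030 = 130650.3909 Pa = 130.6504 kPa

130.6504 kPa


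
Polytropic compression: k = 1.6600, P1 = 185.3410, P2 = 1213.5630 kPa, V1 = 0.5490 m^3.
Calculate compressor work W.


(k-1)/k = 0.3976
(P2/P1)^exp = 2.1109
W = 2.5152 * 185.3410 * 0.5490 * (2.1109 - 1) = 284.3067 kJ

284.3067 kJ


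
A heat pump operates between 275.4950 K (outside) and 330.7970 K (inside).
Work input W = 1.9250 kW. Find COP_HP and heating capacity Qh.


COP = 330.7970 / 55.3020 = 5.9816
Qh = 5.9816 * 1.9250 = 11.5147 kW

COP = 5.9816, Qh = 11.5147 kW


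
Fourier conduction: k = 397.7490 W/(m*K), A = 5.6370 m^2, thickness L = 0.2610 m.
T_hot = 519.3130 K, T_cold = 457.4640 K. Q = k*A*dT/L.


dT = 61.8490 K
Q = 397.7490 * 5.6370 * 61.8490 / 0.2610 = 531311.6101 W

531311.6101 W


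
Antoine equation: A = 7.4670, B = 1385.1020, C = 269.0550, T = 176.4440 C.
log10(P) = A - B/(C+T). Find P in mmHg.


C+T = 445.4990
B/(C+T) = 3.1091
log10(P) = 7.4670 - 3.1091 = 4.3579
P = 10^4.3579 = 22798.0458 mmHg

22798.0458 mmHg


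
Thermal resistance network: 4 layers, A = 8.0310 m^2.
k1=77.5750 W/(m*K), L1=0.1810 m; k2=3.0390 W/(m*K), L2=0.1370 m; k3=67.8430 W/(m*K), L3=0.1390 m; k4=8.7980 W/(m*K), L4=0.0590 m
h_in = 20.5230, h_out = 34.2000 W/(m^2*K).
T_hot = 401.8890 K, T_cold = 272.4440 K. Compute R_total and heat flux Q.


R_conv_in = 1/(20.5230*8.0310) = 0.0061
R_1 = 0.1810/(77.5750*8.0310) = 0.0003
R_2 = 0.1370/(3.0390*8.0310) = 0.0056
R_3 = 0.1390/(67.8430*8.0310) = 0.0003
R_4 = 0.0590/(8.7980*8.0310) = 0.0008
R_conv_out = 1/(34.2000*8.0310) = 0.0036
R_total = 0.0167 K/W
Q = 129.4450 / 0.0167 = 7750.2356 W

R_total = 0.0167 K/W, Q = 7750.2356 W


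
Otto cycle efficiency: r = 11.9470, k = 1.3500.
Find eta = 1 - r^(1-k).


r^(k-1) = 2.3825
eta = 1 - 1/2.3825 = 0.5803 = 58.0280%

58.0280%


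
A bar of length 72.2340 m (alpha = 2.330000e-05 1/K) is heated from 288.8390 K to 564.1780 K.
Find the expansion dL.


dT = 275.3390 K
dL = 2.330000e-05 * 72.2340 * 275.3390 = 0.463410 m
L_final = 72.697410 m

dL = 0.463410 m


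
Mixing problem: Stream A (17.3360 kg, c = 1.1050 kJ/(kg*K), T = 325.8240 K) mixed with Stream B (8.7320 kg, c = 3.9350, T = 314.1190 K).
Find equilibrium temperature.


num = 17034.8365
den = 53.5167
Tf = 318.3088 K

318.3088 K


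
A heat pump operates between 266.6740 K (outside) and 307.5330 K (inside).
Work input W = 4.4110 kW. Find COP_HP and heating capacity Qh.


COP = 307.5330 / 40.8590 = 7.5267
Qh = 7.5267 * 4.4110 = 33.2002 kW

COP = 7.5267, Qh = 33.2002 kW


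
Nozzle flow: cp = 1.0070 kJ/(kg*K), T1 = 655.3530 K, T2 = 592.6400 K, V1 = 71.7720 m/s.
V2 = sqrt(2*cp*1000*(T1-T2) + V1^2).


dT = 62.7130 K
2*cp*1000*dT = 126303.9820
V1^2 = 5151.2200
V2 = sqrt(131455.2020) = 362.5675 m/s

362.5675 m/s


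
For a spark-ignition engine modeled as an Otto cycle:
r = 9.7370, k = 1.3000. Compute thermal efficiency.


r^(k-1) = 1.9794
eta = 1 - 1/1.9794 = 0.4948 = 49.4789%

49.4789%


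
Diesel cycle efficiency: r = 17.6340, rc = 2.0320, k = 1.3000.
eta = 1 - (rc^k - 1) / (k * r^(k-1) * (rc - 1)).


r^(k-1) = 2.3654
rc^k = 2.5136
eta = 0.5230 = 52.3031%

52.3031%


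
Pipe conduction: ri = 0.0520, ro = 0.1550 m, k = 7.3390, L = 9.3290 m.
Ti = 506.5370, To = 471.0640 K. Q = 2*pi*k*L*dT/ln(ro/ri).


dT = 35.4730 K
ln(ro/ri) = 1.0922
Q = 2*pi*7.3390*9.3290*35.4730 / 1.0922 = 13971.8847 W

13971.8847 W


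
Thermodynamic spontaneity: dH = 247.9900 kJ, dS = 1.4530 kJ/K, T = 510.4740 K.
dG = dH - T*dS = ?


T*dS = 510.4740 * 1.4530 = 741.7187 kJ
dG = 247.9900 - 741.7187 = -493.7287 kJ (spontaneous)

dG = -493.7287 kJ, spontaneous


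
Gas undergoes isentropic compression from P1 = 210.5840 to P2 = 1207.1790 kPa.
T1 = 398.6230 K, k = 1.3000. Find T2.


(k-1)/k = 0.2308
(P2/P1)^exp = 1.4962
T2 = 398.6230 * 1.4962 = 596.4381 K

596.4381 K


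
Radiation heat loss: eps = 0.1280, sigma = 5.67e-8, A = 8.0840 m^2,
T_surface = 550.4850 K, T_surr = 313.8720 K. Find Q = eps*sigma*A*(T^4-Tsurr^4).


T^4 = 9.1829e+10
Tsurr^4 = 9.7053e+09
Q = 0.1280 * 5.67e-8 * 8.0840 * 8.2124e+10 = 4818.2578 W

4818.2578 W


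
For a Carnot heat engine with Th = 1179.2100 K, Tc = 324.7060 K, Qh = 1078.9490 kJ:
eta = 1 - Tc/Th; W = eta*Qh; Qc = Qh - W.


eta = 1 - 324.7060/1179.2100 = 0.7246
W = 0.7246 * 1078.9490 = 781.8508 kJ
Qc = 1078.9490 - 781.8508 = 297.0982 kJ

eta = 72.4641%, W = 781.8508 kJ, Qc = 297.0982 kJ


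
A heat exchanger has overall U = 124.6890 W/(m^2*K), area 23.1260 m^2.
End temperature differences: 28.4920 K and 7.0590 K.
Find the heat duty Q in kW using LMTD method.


LMTD = 15.3606 K
Q = 124.6890 * 23.1260 * 15.3606 = 44293.2782 W = 44.2933 kW

44.2933 kW


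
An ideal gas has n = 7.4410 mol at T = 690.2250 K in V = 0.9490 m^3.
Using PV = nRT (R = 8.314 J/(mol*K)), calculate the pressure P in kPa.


P = nRT/V = 7.4410 * 8.314 * 690.2250 / 0.9490
= 42700.4066 / 0.9490 = 44995.1597 Pa = 44.9952 kPa

44.9952 kPa


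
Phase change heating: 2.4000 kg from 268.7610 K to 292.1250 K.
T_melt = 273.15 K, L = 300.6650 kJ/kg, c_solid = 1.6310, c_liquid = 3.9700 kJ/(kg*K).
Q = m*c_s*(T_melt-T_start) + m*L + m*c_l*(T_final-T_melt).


Q1 (sensible, solid) = 2.4000 * 1.6310 * 4.3890 = 17.1803 kJ
Q2 (latent) = 2.4000 * 300.6650 = 721.5960 kJ
Q3 (sensible, liquid) = 2.4000 * 3.9700 * 18.9750 = 180.7938 kJ
Q_total = 919.5701 kJ

919.5701 kJ


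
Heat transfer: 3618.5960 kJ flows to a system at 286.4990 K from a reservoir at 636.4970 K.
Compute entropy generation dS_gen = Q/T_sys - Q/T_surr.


dS_sys = 3618.5960/286.4990 = 12.6304 kJ/K
dS_surr = -3618.5960/636.4970 = -5.6852 kJ/K
dS_gen = 12.6304 - 5.6852 = 6.9452 kJ/K (irreversible)

dS_gen = 6.9452 kJ/K, irreversible


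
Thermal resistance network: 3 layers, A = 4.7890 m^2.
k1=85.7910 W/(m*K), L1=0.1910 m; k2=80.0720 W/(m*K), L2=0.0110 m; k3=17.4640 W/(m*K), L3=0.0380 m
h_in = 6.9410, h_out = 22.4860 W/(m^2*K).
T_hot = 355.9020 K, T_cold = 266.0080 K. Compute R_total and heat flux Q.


R_conv_in = 1/(6.9410*4.7890) = 0.0301
R_1 = 0.1910/(85.7910*4.7890) = 0.0005
R_2 = 0.0110/(80.0720*4.7890) = 2.8686e-05
R_3 = 0.0380/(17.4640*4.7890) = 0.0005
R_conv_out = 1/(22.4860*4.7890) = 0.0093
R_total = 0.0403 K/W
Q = 89.8940 / 0.0403 = 2229.6211 W

R_total = 0.0403 K/W, Q = 2229.6211 W


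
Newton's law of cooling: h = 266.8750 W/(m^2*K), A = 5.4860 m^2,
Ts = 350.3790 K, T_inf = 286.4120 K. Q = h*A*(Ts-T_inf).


dT = 63.9670 K
Q = 266.8750 * 5.4860 * 63.9670 = 93652.5655 W

93652.5655 W


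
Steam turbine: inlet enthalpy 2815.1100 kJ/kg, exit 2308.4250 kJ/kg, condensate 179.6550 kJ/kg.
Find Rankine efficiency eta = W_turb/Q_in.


W = 506.6850 kJ/kg
Q_in = 2635.4550 kJ/kg
eta = 0.1923 = 19.2257%

eta = 19.2257%


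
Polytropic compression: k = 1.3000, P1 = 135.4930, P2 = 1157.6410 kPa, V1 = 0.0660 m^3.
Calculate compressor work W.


(k-1)/k = 0.2308
(P2/P1)^exp = 1.6406
W = 4.3333 * 135.4930 * 0.0660 * (1.6406 - 1) = 24.8232 kJ

24.8232 kJ


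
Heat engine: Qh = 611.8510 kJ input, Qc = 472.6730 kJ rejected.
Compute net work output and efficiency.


W = 611.8510 - 472.6730 = 139.1780 kJ
eta = 139.1780 / 611.8510 = 0.2275 = 22.7470%

W = 139.1780 kJ, eta = 22.7470%


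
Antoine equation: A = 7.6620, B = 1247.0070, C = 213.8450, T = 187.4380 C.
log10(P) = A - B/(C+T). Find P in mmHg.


C+T = 401.2830
B/(C+T) = 3.1076
log10(P) = 7.6620 - 3.1076 = 4.5544
P = 10^4.5544 = 35846.7648 mmHg

35846.7648 mmHg


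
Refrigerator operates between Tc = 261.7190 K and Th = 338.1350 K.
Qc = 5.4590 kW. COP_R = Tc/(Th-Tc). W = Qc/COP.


COP = 261.7190 / 76.4160 = 3.4249
W = 5.4590 / 3.4249 = 1.5939 kW

COP = 3.4249, W = 1.5939 kW


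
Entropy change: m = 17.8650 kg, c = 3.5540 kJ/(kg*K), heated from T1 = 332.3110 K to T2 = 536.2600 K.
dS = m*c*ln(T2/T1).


T2/T1 = 1.6137
ln(T2/T1) = 0.4785
dS = 17.8650 * 3.5540 * 0.4785 = 30.3841 kJ/K

30.3841 kJ/K


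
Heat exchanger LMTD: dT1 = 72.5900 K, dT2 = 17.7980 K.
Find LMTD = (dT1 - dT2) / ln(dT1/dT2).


dT1/dT2 = 4.0785
ln(dT1/dT2) = 1.4057
LMTD = 54.7920 / 1.4057 = 38.9773 K

38.9773 K


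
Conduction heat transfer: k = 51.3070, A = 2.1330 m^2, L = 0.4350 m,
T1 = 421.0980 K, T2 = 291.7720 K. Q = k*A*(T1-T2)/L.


dT = 129.3260 K
Q = 51.3070 * 2.1330 * 129.3260 / 0.4350 = 32535.9929 W

32535.9929 W


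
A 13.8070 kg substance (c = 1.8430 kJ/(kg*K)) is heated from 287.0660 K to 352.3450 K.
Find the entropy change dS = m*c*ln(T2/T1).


T2/T1 = 1.2274
ln(T2/T1) = 0.2049
dS = 13.8070 * 1.8430 * 0.2049 = 5.2139 kJ/K

5.2139 kJ/K


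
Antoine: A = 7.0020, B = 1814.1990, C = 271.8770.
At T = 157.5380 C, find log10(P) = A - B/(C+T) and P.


C+T = 429.4150
B/(C+T) = 4.2248
log10(P) = 7.0020 - 4.2248 = 2.7772
P = 10^2.7772 = 598.6663 mmHg

598.6663 mmHg


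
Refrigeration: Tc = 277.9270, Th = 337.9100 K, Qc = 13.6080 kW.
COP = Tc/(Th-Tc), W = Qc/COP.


COP = 277.9270 / 59.9830 = 4.6334
W = 13.6080 / 4.6334 = 2.9369 kW

COP = 4.6334, W = 2.9369 kW


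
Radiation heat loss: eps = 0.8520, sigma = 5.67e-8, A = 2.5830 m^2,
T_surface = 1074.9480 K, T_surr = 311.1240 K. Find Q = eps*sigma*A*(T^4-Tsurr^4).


T^4 = 1.3352e+12
Tsurr^4 = 9.3699e+09
Q = 0.8520 * 5.67e-8 * 2.5830 * 1.3258e+12 = 165439.2169 W

165439.2169 W


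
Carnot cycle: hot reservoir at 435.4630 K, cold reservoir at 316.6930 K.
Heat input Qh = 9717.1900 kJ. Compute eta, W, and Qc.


eta = 1 - 316.6930/435.4630 = 0.2727
W = 0.2727 * 9717.1900 = 2650.3070 kJ
Qc = 9717.1900 - 2650.3070 = 7066.8830 kJ

eta = 27.2744%, W = 2650.3070 kJ, Qc = 7066.8830 kJ


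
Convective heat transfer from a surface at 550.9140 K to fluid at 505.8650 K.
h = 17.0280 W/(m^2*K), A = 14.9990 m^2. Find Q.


dT = 45.0490 K
Q = 17.0280 * 14.9990 * 45.0490 = 11505.6485 W

11505.6485 W


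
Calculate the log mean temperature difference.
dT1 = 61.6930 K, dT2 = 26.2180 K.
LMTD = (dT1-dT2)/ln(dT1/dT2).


dT1/dT2 = 2.3531
ln(dT1/dT2) = 0.8557
LMTD = 35.4750 / 0.8557 = 41.4561 K

41.4561 K


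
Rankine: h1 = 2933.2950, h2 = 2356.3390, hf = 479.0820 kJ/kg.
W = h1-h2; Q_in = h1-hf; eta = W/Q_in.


W = 576.9560 kJ/kg
Q_in = 2454.2130 kJ/kg
eta = 0.2351 = 23.5088%

eta = 23.5088%


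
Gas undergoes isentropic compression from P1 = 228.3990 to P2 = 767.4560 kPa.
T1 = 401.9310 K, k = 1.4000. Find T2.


(k-1)/k = 0.2857
(P2/P1)^exp = 1.4138
T2 = 401.9310 * 1.4138 = 568.2506 K

568.2506 K


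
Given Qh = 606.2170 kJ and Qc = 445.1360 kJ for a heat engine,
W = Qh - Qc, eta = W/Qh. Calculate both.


W = 606.2170 - 445.1360 = 161.0810 kJ
eta = 161.0810 / 606.2170 = 0.2657 = 26.5715%

W = 161.0810 kJ, eta = 26.5715%


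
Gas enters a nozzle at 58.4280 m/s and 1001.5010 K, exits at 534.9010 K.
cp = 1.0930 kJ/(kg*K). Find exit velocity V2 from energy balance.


dT = 466.6000 K
2*cp*1000*dT = 1019987.6000
V1^2 = 3413.8312
V2 = sqrt(1023401.4312) = 1011.6331 m/s

1011.6331 m/s


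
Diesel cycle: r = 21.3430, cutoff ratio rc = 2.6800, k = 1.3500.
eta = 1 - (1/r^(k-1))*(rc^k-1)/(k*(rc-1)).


r^(k-1) = 2.9190
rc^k = 3.7843
eta = 0.5794 = 57.9439%

57.9439%


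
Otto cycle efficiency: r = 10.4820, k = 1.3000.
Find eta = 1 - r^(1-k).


r^(k-1) = 2.0236
eta = 1 - 1/2.0236 = 0.5058 = 50.5841%

50.5841%


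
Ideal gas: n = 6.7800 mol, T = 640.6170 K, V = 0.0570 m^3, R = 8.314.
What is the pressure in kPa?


P = nRT/V = 6.7800 * 8.314 * 640.6170 / 0.0570
= 36110.8884 / 0.0570 = 633524.3583 Pa = 633.5244 kPa

633.5244 kPa


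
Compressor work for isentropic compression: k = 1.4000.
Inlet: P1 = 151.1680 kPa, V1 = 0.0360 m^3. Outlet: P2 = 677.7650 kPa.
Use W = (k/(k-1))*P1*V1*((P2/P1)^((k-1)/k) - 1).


(k-1)/k = 0.2857
(P2/P1)^exp = 1.5352
W = 3.5000 * 151.1680 * 0.0360 * (1.5352 - 1) = 10.1949 kJ

10.1949 kJ


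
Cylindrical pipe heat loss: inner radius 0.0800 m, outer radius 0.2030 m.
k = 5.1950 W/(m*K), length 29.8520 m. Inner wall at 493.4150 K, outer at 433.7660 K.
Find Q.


dT = 59.6490 K
ln(ro/ri) = 0.9312
Q = 2*pi*5.1950*29.8520*59.6490 / 0.9312 = 62417.8330 W

62417.8330 W


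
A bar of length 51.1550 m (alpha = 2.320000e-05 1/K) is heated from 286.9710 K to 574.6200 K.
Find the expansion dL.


dT = 287.6490 K
dL = 2.320000e-05 * 51.1550 * 287.6490 = 0.341381 m
L_final = 51.496381 m

dL = 0.341381 m


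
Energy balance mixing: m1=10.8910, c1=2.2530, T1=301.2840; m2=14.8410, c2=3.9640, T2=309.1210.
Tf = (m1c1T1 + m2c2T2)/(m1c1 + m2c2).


num = 25578.2361
den = 83.3671
Tf = 306.8143 K

306.8143 K


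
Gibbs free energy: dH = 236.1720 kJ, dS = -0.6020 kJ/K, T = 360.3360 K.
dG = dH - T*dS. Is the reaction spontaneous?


T*dS = 360.3360 * -0.6020 = -216.9223 kJ
dG = 236.1720 + 216.9223 = 453.0943 kJ (non-spontaneous)

dG = 453.0943 kJ, non-spontaneous


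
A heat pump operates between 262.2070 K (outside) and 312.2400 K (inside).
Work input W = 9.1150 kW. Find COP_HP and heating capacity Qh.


COP = 312.2400 / 50.0330 = 6.2407
Qh = 6.2407 * 9.1150 = 56.8838 kW

COP = 6.2407, Qh = 56.8838 kW


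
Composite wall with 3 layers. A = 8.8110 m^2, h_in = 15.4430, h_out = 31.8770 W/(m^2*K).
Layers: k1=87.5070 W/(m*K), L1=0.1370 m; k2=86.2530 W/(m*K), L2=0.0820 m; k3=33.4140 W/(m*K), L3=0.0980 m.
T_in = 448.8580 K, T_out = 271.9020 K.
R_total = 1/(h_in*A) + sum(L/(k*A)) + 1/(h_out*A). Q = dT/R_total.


R_conv_in = 1/(15.4430*8.8110) = 0.0073
R_1 = 0.1370/(87.5070*8.8110) = 0.0002
R_2 = 0.0820/(86.2530*8.8110) = 0.0001
R_3 = 0.0980/(33.4140*8.8110) = 0.0003
R_conv_out = 1/(31.8770*8.8110) = 0.0036
R_total = 0.0115 K/W
Q = 176.9560 / 0.0115 = 15349.9812 W

R_total = 0.0115 K/W, Q = 15349.9812 W


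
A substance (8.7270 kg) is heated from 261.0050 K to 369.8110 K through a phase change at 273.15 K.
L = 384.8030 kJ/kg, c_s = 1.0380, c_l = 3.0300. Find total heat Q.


Q1 (sensible, solid) = 8.7270 * 1.0380 * 12.1450 = 110.0170 kJ
Q2 (latent) = 8.7270 * 384.8030 = 3358.1758 kJ
Q3 (sensible, liquid) = 8.7270 * 3.0300 * 96.6610 = 2555.9885 kJ
Q_total = 6024.1813 kJ

6024.1813 kJ


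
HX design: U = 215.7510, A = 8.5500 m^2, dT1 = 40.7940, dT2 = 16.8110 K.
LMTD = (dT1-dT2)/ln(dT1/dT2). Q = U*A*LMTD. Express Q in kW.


LMTD = 27.0535 K
Q = 215.7510 * 8.5500 * 27.0535 = 49904.8698 W = 49.9049 kW

49.9049 kW


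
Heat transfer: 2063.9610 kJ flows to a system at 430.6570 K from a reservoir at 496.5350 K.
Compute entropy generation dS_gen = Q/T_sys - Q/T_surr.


dS_sys = 2063.9610/430.6570 = 4.7926 kJ/K
dS_surr = -2063.9610/496.5350 = -4.1567 kJ/K
dS_gen = 4.7926 - 4.1567 = 0.6359 kJ/K (irreversible)

dS_gen = 0.6359 kJ/K, irreversible


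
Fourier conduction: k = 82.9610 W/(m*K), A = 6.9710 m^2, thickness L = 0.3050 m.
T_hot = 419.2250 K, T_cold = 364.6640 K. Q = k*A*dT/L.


dT = 54.5610 K
Q = 82.9610 * 6.9710 * 54.5610 / 0.3050 = 103455.0139 W

103455.0139 W


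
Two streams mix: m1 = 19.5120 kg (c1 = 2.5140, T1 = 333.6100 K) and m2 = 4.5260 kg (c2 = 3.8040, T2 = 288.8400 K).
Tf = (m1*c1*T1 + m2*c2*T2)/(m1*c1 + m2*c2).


num = 21337.5579
den = 66.2701
Tf = 321.9788 K

321.9788 K


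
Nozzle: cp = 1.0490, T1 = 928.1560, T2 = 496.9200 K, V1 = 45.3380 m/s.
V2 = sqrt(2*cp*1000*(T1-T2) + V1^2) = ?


dT = 431.2360 K
2*cp*1000*dT = 904733.1280
V1^2 = 2055.5342
V2 = sqrt(906788.6622) = 952.2545 m/s

952.2545 m/s


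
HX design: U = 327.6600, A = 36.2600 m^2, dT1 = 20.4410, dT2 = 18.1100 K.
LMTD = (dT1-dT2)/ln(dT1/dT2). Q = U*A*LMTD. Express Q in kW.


LMTD = 19.2520 K
Q = 327.6600 * 36.2600 * 19.2520 = 228731.9170 W = 228.7319 kW

228.7319 kW


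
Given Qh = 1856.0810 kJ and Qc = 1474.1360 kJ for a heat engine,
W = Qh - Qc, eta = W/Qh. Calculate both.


W = 1856.0810 - 1474.1360 = 381.9450 kJ
eta = 381.9450 / 1856.0810 = 0.2058 = 20.5780%

W = 381.9450 kJ, eta = 20.5780%


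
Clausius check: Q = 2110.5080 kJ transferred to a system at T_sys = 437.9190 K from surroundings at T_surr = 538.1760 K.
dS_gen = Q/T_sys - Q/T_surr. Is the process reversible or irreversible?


dS_sys = 2110.5080/437.9190 = 4.8194 kJ/K
dS_surr = -2110.5080/538.1760 = -3.9216 kJ/K
dS_gen = 4.8194 - 3.9216 = 0.8978 kJ/K (irreversible)

dS_gen = 0.8978 kJ/K, irreversible


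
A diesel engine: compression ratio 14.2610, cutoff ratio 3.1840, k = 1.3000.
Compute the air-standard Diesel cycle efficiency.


r^(k-1) = 2.2194
rc^k = 4.5068
eta = 0.4435 = 44.3499%

44.3499%


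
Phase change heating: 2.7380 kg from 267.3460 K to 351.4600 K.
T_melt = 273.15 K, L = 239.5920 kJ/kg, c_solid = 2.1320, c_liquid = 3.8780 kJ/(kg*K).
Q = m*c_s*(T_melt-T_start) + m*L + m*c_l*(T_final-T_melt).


Q1 (sensible, solid) = 2.7380 * 2.1320 * 5.8040 = 33.8804 kJ
Q2 (latent) = 2.7380 * 239.5920 = 656.0029 kJ
Q3 (sensible, liquid) = 2.7380 * 3.8780 * 78.3100 = 831.4928 kJ
Q_total = 1521.3760 kJ

1521.3760 kJ


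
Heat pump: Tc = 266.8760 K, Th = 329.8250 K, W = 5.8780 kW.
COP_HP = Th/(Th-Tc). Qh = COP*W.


COP = 329.8250 / 62.9490 = 5.2396
Qh = 5.2396 * 5.8780 = 30.7981 kW

COP = 5.2396, Qh = 30.7981 kW


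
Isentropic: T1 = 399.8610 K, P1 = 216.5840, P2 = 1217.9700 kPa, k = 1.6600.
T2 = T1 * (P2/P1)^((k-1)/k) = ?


(k-1)/k = 0.3976
(P2/P1)^exp = 1.9870
T2 = 399.8610 * 1.9870 = 794.5219 K

794.5219 K


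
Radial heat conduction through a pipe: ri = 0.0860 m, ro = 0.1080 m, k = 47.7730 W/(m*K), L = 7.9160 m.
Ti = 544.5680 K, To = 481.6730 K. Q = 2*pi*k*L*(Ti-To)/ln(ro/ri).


dT = 62.8950 K
ln(ro/ri) = 0.2278
Q = 2*pi*47.7730*7.9160*62.8950 / 0.2278 = 656086.6586 W

656086.6586 W


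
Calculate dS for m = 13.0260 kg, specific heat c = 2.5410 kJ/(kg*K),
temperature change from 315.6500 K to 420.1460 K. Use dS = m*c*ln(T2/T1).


T2/T1 = 1.3311
ln(T2/T1) = 0.2860
dS = 13.0260 * 2.5410 * 0.2860 = 9.4653 kJ/K

9.4653 kJ/K


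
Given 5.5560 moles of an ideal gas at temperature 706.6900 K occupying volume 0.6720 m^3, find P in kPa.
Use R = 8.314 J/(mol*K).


P = nRT/V = 5.5560 * 8.314 * 706.6900 / 0.6720
= 32643.8372 / 0.6720 = 48577.1387 Pa = 48.5771 kPa

48.5771 kPa


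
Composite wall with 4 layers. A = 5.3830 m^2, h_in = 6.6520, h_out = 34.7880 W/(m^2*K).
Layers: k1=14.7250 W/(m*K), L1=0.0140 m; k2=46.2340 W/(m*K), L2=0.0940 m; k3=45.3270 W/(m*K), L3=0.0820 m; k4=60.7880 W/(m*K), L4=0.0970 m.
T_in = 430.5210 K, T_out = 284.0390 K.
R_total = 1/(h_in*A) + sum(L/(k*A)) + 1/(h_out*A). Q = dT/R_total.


R_conv_in = 1/(6.6520*5.3830) = 0.0279
R_1 = 0.0140/(14.7250*5.3830) = 0.0002
R_2 = 0.0940/(46.2340*5.3830) = 0.0004
R_3 = 0.0820/(45.3270*5.3830) = 0.0003
R_4 = 0.0970/(60.7880*5.3830) = 0.0003
R_conv_out = 1/(34.7880*5.3830) = 0.0053
R_total = 0.0345 K/W
Q = 146.4820 / 0.0345 = 4251.5450 W

R_total = 0.0345 K/W, Q = 4251.5450 W


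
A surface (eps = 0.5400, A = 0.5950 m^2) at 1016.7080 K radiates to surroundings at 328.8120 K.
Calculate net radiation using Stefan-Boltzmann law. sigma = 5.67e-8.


T^4 = 1.0685e+12
Tsurr^4 = 1.1689e+10
Q = 0.5400 * 5.67e-8 * 0.5950 * 1.0568e+12 = 19253.1376 W

19253.1376 W


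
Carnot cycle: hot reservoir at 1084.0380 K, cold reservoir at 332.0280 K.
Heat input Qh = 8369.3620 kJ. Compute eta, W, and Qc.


eta = 1 - 332.0280/1084.0380 = 0.6937
W = 0.6937 * 8369.3620 = 5805.9255 kJ
Qc = 8369.3620 - 5805.9255 = 2563.4365 kJ

eta = 69.3712%, W = 5805.9255 kJ, Qc = 2563.4365 kJ


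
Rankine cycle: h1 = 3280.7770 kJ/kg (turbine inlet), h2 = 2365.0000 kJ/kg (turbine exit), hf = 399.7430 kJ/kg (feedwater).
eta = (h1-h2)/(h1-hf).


W = 915.7770 kJ/kg
Q_in = 2881.0340 kJ/kg
eta = 0.3179 = 31.7864%

eta = 31.7864%


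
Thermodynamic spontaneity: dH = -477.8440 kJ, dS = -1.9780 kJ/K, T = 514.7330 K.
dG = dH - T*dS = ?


T*dS = 514.7330 * -1.9780 = -1018.1419 kJ
dG = -477.8440 + 1018.1419 = 540.2979 kJ (non-spontaneous)

dG = 540.2979 kJ, non-spontaneous


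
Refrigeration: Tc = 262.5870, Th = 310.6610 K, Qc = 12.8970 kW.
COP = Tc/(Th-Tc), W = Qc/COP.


COP = 262.5870 / 48.0740 = 5.4621
W = 12.8970 / 5.4621 = 2.3612 kW

COP = 5.4621, W = 2.3612 kW


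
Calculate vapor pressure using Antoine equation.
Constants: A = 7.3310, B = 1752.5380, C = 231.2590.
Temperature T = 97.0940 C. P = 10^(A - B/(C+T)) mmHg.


C+T = 328.3530
B/(C+T) = 5.3374
log10(P) = 7.3310 - 5.3374 = 1.9936
P = 10^1.9936 = 98.5463 mmHg

98.5463 mmHg


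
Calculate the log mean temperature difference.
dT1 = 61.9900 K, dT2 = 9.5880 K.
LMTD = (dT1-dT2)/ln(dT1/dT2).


dT1/dT2 = 6.4654
ln(dT1/dT2) = 1.8665
LMTD = 52.4020 / 1.8665 = 28.0756 K

28.0756 K


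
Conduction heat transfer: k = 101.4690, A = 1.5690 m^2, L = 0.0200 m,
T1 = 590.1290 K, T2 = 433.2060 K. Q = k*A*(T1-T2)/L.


dT = 156.9230 K
Q = 101.4690 * 1.5690 * 156.9230 / 0.0200 = 1249145.2201 W

1249145.2201 W


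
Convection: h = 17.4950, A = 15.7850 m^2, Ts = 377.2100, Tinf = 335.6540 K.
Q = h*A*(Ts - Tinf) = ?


dT = 41.5560 K
Q = 17.4950 * 15.7850 * 41.5560 = 11476.0457 W

11476.0457 W


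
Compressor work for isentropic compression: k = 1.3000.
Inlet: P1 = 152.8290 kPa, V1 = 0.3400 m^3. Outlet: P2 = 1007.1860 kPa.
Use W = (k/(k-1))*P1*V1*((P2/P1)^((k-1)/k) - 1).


(k-1)/k = 0.2308
(P2/P1)^exp = 1.5452
W = 4.3333 * 152.8290 * 0.3400 * (1.5452 - 1) = 122.7561 kJ

122.7561 kJ


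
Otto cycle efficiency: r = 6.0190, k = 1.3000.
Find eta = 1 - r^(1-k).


r^(k-1) = 1.7134
eta = 1 - 1/1.7134 = 0.4164 = 41.6363%

41.6363%


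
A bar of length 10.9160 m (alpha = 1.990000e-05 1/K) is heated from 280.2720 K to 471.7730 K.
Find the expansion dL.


dT = 191.5010 K
dL = 1.990000e-05 * 10.9160 * 191.5010 = 0.041599 m
L_final = 10.957599 m

dL = 0.041599 m


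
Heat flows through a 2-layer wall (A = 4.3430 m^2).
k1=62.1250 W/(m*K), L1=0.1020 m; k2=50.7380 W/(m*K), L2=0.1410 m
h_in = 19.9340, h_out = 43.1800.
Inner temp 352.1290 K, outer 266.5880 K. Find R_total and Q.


R_conv_in = 1/(19.9340*4.3430) = 0.0116
R_1 = 0.1020/(62.1250*4.3430) = 0.0004
R_2 = 0.1410/(50.7380*4.3430) = 0.0006
R_conv_out = 1/(43.1800*4.3430) = 0.0053
R_total = 0.0179 K/W
Q = 85.5410 / 0.0179 = 4778.4857 W

R_total = 0.0179 K/W, Q = 4778.4857 W


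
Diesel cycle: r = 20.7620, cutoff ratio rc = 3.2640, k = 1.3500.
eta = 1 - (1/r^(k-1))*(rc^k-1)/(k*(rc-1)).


r^(k-1) = 2.8910
rc^k = 4.9381
eta = 0.5543 = 55.4307%

55.4307%


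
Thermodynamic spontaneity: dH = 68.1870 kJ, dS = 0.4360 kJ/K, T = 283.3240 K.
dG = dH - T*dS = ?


T*dS = 283.3240 * 0.4360 = 123.5293 kJ
dG = 68.1870 - 123.5293 = -55.3423 kJ (spontaneous)

dG = -55.3423 kJ, spontaneous


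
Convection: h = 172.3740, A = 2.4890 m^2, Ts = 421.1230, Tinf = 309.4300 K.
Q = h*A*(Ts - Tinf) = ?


dT = 111.6930 K
Q = 172.3740 * 2.4890 * 111.6930 = 47920.6403 W

47920.6403 W


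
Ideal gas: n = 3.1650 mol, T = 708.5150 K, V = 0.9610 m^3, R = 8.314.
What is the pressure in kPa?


P = nRT/V = 3.1650 * 8.314 * 708.5150 / 0.9610
= 18643.7291 / 0.9610 = 19400.3424 Pa = 19.4003 kPa

19.4003 kPa


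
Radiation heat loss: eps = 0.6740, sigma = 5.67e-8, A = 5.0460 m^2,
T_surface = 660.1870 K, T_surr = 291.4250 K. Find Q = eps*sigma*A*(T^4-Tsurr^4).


T^4 = 1.8996e+11
Tsurr^4 = 7.2129e+09
Q = 0.6740 * 5.67e-8 * 5.0460 * 1.8275e+11 = 35240.8796 W

35240.8796 W


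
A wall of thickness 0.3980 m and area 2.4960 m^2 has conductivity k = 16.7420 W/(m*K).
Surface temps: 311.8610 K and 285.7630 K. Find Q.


dT = 26.0980 K
Q = 16.7420 * 2.4960 * 26.0980 / 0.3980 = 2740.1610 W

2740.1610 W


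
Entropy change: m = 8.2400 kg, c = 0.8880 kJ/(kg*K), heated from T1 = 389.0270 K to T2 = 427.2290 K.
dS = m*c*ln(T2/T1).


T2/T1 = 1.0982
ln(T2/T1) = 0.0937
dS = 8.2400 * 0.8880 * 0.0937 = 0.6854 kJ/K

0.6854 kJ/K


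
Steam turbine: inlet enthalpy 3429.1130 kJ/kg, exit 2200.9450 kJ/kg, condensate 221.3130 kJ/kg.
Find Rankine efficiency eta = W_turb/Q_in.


W = 1228.1680 kJ/kg
Q_in = 3207.8000 kJ/kg
eta = 0.3829 = 38.2869%

eta = 38.2869%


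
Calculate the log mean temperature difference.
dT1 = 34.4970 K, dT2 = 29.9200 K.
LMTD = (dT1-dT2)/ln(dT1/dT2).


dT1/dT2 = 1.1530
ln(dT1/dT2) = 0.1423
LMTD = 4.5770 / 0.1423 = 32.1542 K

32.1542 K


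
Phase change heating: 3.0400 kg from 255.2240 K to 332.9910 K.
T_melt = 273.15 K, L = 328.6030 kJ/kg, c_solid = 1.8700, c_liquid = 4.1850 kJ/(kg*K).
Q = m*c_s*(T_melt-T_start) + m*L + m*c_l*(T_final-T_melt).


Q1 (sensible, solid) = 3.0400 * 1.8700 * 17.9260 = 101.9057 kJ
Q2 (latent) = 3.0400 * 328.6030 = 998.9531 kJ
Q3 (sensible, liquid) = 3.0400 * 4.1850 * 59.8410 = 761.3211 kJ
Q_total = 1862.1800 kJ

1862.1800 kJ


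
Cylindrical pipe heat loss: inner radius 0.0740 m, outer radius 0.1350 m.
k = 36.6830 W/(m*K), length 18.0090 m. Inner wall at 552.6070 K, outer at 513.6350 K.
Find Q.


dT = 38.9720 K
ln(ro/ri) = 0.6012
Q = 2*pi*36.6830*18.0090*38.9720 / 0.6012 = 269067.3725 W

269067.3725 W


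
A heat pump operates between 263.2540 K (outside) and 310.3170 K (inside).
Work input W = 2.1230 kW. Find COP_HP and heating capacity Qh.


COP = 310.3170 / 47.0630 = 6.5937
Qh = 6.5937 * 2.1230 = 13.9983 kW

COP = 6.5937, Qh = 13.9983 kW


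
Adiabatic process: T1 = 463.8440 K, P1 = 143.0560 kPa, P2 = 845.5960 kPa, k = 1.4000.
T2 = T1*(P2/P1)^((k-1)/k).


(k-1)/k = 0.2857
(P2/P1)^exp = 1.6614
T2 = 463.8440 * 1.6614 = 770.6290 K

770.6290 K


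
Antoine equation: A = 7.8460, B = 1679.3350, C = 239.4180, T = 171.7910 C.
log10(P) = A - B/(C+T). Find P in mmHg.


C+T = 411.2090
B/(C+T) = 4.0839
log10(P) = 7.8460 - 4.0839 = 3.7621
P = 10^3.7621 = 5782.3382 mmHg

5782.3382 mmHg


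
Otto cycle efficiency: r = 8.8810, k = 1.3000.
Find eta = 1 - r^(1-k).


r^(k-1) = 1.9255
eta = 1 - 1/1.9255 = 0.4806 = 48.0648%

48.0648%


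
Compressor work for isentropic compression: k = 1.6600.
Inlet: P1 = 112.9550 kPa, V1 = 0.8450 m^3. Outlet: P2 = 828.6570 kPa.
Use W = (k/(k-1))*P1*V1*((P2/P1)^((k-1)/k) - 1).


(k-1)/k = 0.3976
(P2/P1)^exp = 2.2085
W = 2.5152 * 112.9550 * 0.8450 * (2.2085 - 1) = 290.1228 kJ

290.1228 kJ


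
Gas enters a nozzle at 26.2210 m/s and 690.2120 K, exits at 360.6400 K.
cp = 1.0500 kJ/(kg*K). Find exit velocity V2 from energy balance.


dT = 329.5720 K
2*cp*1000*dT = 692101.2000
V1^2 = 687.5408
V2 = sqrt(692788.7408) = 832.3393 m/s

832.3393 m/s


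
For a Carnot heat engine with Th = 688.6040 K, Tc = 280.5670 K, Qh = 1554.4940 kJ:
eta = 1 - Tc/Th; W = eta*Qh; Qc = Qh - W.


eta = 1 - 280.5670/688.6040 = 0.5926
W = 0.5926 * 1554.4940 = 921.1260 kJ
Qc = 1554.4940 - 921.1260 = 633.3680 kJ

eta = 59.2557%, W = 921.1260 kJ, Qc = 633.3680 kJ


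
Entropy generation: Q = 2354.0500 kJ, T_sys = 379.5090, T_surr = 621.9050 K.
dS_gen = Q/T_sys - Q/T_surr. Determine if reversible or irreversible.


dS_sys = 2354.0500/379.5090 = 6.2029 kJ/K
dS_surr = -2354.0500/621.9050 = -3.7852 kJ/K
dS_gen = 6.2029 - 3.7852 = 2.4177 kJ/K (irreversible)

dS_gen = 2.4177 kJ/K, irreversible


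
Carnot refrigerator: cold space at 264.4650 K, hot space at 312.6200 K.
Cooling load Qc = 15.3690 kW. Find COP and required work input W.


COP = 264.4650 / 48.1550 = 5.4920
W = 15.3690 / 5.4920 = 2.7985 kW

COP = 5.4920, W = 2.7985 kW


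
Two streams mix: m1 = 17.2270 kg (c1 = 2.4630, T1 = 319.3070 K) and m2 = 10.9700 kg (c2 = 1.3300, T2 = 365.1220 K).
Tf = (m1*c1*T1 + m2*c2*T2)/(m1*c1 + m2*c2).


num = 18875.3948
den = 57.0202
Tf = 331.0300 K

331.0300 K


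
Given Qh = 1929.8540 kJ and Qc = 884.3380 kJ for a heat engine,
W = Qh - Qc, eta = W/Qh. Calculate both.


W = 1929.8540 - 884.3380 = 1045.5160 kJ
eta = 1045.5160 / 1929.8540 = 0.5418 = 54.1759%

W = 1045.5160 kJ, eta = 54.1759%


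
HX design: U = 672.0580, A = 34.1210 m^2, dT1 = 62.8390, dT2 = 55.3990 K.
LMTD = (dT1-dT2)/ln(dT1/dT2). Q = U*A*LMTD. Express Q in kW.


LMTD = 59.0409 K
Q = 672.0580 * 34.1210 * 59.0409 = 1353883.8711 W = 1353.8839 kW

1353.8839 kW


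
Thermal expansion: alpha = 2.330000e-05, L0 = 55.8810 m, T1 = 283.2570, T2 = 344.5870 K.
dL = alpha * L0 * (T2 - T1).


dT = 61.3300 K
dL = 2.330000e-05 * 55.8810 * 61.3300 = 0.079853 m
L_final = 55.960853 m

dL = 0.079853 m


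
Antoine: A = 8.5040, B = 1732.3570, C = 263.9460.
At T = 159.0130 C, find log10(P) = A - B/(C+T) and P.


C+T = 422.9590
B/(C+T) = 4.0958
log10(P) = 8.5040 - 4.0958 = 4.4082
P = 10^4.4082 = 25597.4314 mmHg

25597.4314 mmHg


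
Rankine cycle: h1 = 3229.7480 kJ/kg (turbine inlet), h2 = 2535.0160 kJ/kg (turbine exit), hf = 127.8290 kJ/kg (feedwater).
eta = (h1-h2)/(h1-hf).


W = 694.7320 kJ/kg
Q_in = 3101.9190 kJ/kg
eta = 0.2240 = 22.3968%

eta = 22.3968%


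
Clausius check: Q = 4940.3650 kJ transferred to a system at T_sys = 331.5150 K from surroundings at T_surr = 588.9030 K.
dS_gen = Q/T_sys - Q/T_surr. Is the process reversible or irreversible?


dS_sys = 4940.3650/331.5150 = 14.9024 kJ/K
dS_surr = -4940.3650/588.9030 = -8.3891 kJ/K
dS_gen = 14.9024 - 8.3891 = 6.5133 kJ/K (irreversible)

dS_gen = 6.5133 kJ/K, irreversible


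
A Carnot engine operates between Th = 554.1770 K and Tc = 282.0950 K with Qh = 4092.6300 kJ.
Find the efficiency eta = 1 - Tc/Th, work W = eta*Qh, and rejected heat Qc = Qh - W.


eta = 1 - 282.0950/554.1770 = 0.4910
W = 0.4910 * 4092.6300 = 2009.3417 kJ
Qc = 4092.6300 - 2009.3417 = 2083.2883 kJ

eta = 49.0966%, W = 2009.3417 kJ, Qc = 2083.2883 kJ


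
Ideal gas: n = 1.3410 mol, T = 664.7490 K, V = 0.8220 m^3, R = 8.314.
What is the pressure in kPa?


P = nRT/V = 1.3410 * 8.314 * 664.7490 / 0.8220
= 7411.3358 / 0.8220 = 9016.2236 Pa = 9.0162 kPa

9.0162 kPa


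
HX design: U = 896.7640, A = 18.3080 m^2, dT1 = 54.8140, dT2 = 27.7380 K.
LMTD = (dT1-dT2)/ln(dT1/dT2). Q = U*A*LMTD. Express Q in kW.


LMTD = 39.7509 K
Q = 896.7640 * 18.3080 * 39.7509 = 652628.0103 W = 652.6280 kW

652.6280 kW


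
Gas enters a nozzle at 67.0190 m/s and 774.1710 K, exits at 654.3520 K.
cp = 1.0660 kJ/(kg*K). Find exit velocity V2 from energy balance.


dT = 119.8190 K
2*cp*1000*dT = 255454.1080
V1^2 = 4491.5464
V2 = sqrt(259945.6544) = 509.8487 m/s

509.8487 m/s


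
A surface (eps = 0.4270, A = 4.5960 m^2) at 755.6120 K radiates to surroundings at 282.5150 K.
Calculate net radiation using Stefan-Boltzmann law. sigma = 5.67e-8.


T^4 = 3.2598e+11
Tsurr^4 = 6.3704e+09
Q = 0.4270 * 5.67e-8 * 4.5960 * 3.1961e+11 = 35564.3848 W

35564.3848 W


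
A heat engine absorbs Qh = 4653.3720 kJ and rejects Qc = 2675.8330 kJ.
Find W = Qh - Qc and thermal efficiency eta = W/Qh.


W = 4653.3720 - 2675.8330 = 1977.5390 kJ
eta = 1977.5390 / 4653.3720 = 0.4250 = 42.4969%

W = 1977.5390 kJ, eta = 42.4969%


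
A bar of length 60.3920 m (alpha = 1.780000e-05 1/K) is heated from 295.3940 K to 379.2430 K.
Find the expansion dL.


dT = 83.8490 K
dL = 1.780000e-05 * 60.3920 * 83.8490 = 0.090136 m
L_final = 60.482136 m

dL = 0.090136 m


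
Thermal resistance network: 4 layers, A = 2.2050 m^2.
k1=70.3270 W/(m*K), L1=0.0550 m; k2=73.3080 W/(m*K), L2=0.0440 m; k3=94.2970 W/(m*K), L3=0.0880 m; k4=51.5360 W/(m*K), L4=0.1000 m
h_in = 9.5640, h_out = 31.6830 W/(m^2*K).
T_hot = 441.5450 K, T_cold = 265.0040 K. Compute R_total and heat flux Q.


R_conv_in = 1/(9.5640*2.2050) = 0.0474
R_1 = 0.0550/(70.3270*2.2050) = 0.0004
R_2 = 0.0440/(73.3080*2.2050) = 0.0003
R_3 = 0.0880/(94.2970*2.2050) = 0.0004
R_4 = 0.1000/(51.5360*2.2050) = 0.0009
R_conv_out = 1/(31.6830*2.2050) = 0.0143
R_total = 0.0637 K/W
Q = 176.5410 / 0.0637 = 2773.0472 W

R_total = 0.0637 K/W, Q = 2773.0472 W
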